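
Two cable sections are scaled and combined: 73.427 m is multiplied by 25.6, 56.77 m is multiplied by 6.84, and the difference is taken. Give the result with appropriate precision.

1.49 × 10^3 m

73.427 × 25.6 = 1879.7312 → 1.88 × 10^3 m (3 s.f., last digit at the 10^1 place).
56.77 × 6.84 = 388.3068 → 388 m (3 s.f., last digit at the 10^0 place).
Difference: 1491.4244 m; keep the coarser place, 10^1.
Result: 1.49 × 10^3 m.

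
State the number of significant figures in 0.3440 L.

4

0.3440: leading zeros are not significant; trailing zeros after a decimal point are significant.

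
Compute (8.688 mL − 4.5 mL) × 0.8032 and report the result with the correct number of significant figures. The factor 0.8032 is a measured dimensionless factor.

8.688 mL − 4.5 mL = 4.188 mL; the difference is limited to 1 decimal place (2 s.f.).
Carrying full precision, 4.188 × 0.8032 = 3.3638016 mL; 0.8032 has 4 s.f., so the result keeps min(2, 4) = 2 s.f.
Rounded to 2 significant figures: 3.4 mL.

3.4 mL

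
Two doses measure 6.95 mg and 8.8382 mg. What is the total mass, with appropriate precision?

6.95 mg + 8.8382 mg = 15.7882 mg.
Addition/subtraction keeps the fewest decimal places: 6.95 → 2 decimal places, 8.8382 → 4 decimal places; limit is 2.
Rounded to 2 decimal places: 15.79 mg.

15.79 mg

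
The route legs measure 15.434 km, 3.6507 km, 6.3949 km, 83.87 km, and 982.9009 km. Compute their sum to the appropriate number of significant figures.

1092.25 km

15.434 km + 3.6507 km + 6.3949 km + 83.87 km + 982.9009 km = 1092.2505 km.
Addition/subtraction keeps the fewest decimal places: 15.434 → 3 decimal places, 3.6507 → 4 decimal places, 6.3949 → 4 decimal places, 83.87 → 2 decimal places, 982.9009 → 4 decimal places; limit is 2.
Rounded to 2 decimal places: 1092.25 km.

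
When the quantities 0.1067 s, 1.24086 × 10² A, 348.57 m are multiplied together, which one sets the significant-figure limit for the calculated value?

0.1067 s

0.1067 s → 4 s.f.; 1.24086 × 10² A → 6 s.f.; 348.57 m → 5 s.f.
The fewest is 4 significant figures, from 0.1067 s.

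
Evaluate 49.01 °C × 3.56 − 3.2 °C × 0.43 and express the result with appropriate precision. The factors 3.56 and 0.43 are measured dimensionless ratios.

49.01 × 3.56 = 174.4756 → 174 °C (3 s.f., last digit at the 10^0 place).
3.2 × 0.43 = 1.376 → 1.4 °C (2 s.f., last digit at the 10^-1 place).
Difference: 173.0996 °C; keep the coarser place, 10^0.
Result: 1.73 × 10² °C.

1.73 × 10² °C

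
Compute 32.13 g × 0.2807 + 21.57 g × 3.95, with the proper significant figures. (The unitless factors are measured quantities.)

32.13 × 0.2807 = 9.018891 → 9.019 g (4 s.f., last digit at the 10^-3 place).
21.57 × 3.95 = 85.2015 → 85.2 g (3 s.f., last digit at the 10^-1 place).
Sum: 94.220391 g; keep the coarser place, 10^-1.
Result: 94.2 g.

94.2 g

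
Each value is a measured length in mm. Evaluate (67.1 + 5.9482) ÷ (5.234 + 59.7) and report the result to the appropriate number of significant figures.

1.12

67.1 + 5.9482 = 73.0482, limited to 1 d.p. → 3 s.f.; 5.234 + 59.7 = 64.934, limited to 1 d.p. → 3 s.f.
Carrying full precision, 73.0482 ÷ 64.934 = 1.12496072936…; keep min(3, 3) = 3 s.f.
Rounded to 3 significant figures: 1.12.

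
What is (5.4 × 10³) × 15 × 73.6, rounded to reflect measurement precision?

6.0 × 10⁶

(5.4 × 10³) × 15 × 73.6 = 5961600
Multiplication/division keeps the fewest significant figures: 5.4 × 10³ → 2 s.f., 15 → 2 s.f., 73.6 → 3 s.f.; limit is 2.
Rounded to 2 significant figures: 6.0 × 10⁶.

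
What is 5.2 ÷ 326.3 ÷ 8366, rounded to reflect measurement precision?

1.9 × 10^-6

5.2 ÷ 326.3 ÷ 8366 = 0.00000190488345447…
Multiplication/division keeps the fewest significant figures: 5.2 → 2 s.f., 326.3 → 4 s.f., 8366 → 4 s.f.; limit is 2.
Rounded to 2 significant figures: 1.9 × 10^-6.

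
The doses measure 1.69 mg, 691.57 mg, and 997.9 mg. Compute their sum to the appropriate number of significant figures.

1.69 mg + 691.57 mg + 997.9 mg = 1691.16 mg.
Addition/subtraction keeps the fewest decimal places: 1.69 → 2 decimal places, 691.57 → 2 decimal places, 997.9 → 1 decimal place; limit is 1.
Rounded to 1 decimal place: 1691.2 mg.

1691.2 mg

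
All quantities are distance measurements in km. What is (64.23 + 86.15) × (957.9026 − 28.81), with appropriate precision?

1.3972 × 10⁵ km²

64.23 + 86.15 = 150.38, limited to 2 d.p. → 5 s.f.; 957.9026 − 28.81 = 929.0926, limited to 2 d.p. → 5 s.f.
Carrying full precision, 150.38 × 929.0926 = 139716.945188; keep min(5, 5) = 5 s.f.
Rounded to 5 significant figures: 1.3972 × 10⁵ km².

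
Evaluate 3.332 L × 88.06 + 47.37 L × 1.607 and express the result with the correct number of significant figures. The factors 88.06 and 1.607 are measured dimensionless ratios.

3.332 × 88.06 = 293.41592 → 293.4 L (4 s.f., last digit at the 10^-1 place).
47.37 × 1.607 = 76.12359 → 76.12 L (4 s.f., last digit at the 10^-2 place).
Sum: 369.53951 L; keep the coarser place, 10^-1.
Result: 369.5 L.

369.5 L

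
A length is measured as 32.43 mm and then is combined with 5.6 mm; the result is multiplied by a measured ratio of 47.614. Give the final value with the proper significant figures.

1.81 × 10³ mm

32.43 mm + 5.6 mm = 38.03 mm; the sum is limited to 1 decimal place (3 s.f.).
Carrying full precision, 38.03 × 47.614 = 1810.76042 mm; 47.614 has 5 s.f., so the result keeps min(3, 5) = 3 s.f.
Rounded to 3 significant figures: 1.81 × 10³ mm.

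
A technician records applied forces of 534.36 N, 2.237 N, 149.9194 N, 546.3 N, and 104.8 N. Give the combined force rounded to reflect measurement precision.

1337.6 N

534.36 N + 2.237 N + 149.9194 N + 546.3 N + 104.8 N = 1337.6164 N.
Addition/subtraction keeps the fewest decimal places: 534.36 → 2 decimal places, 2.237 → 3 decimal places, 149.9194 → 4 decimal places, 546.3 → 1 decimal place, 104.8 → 1 decimal place; limit is 1.
Rounded to 1 decimal place: 1337.6 N.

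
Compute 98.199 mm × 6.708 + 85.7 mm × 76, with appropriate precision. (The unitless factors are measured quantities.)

7.2 × 10^3 mm

98.199 × 6.708 = 658.718892 → 6.587 × 10^2 mm (4 s.f., last digit at the 10^-1 place).
85.7 × 76 = 6513.2 → 6.5 × 10^3 mm (2 s.f., last digit at the 10^2 place).
Sum: 7171.918892 mm; keep the coarser place, 10^2.
Result: 7.2 × 10^3 mm.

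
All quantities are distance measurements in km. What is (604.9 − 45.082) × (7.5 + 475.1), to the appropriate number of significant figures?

604.9 − 45.082 = 559.818, limited to 1 d.p. → 4 s.f.; 7.5 + 475.1 = 482.6, limited to 1 d.p. → 4 s.f.
Carrying full precision, 559.818 × 482.6 = 270168.1668; keep min(4, 4) = 4 s.f.
Rounded to 4 significant figures: 2.702 × 10⁵ km².

2.702 × 10⁵ km²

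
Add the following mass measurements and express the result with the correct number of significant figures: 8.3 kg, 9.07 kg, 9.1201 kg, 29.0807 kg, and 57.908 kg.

8.3 kg + 9.07 kg + 9.1201 kg + 29.0807 kg + 57.908 kg = 113.4788 kg.
Addition/subtraction keeps the fewest decimal places: 8.3 → 1 decimal place, 9.07 → 2 decimal places, 9.1201 → 4 decimal places, 29.0807 → 4 decimal places, 57.908 → 3 decimal places; limit is 1.
Rounded to 1 decimal place: 113.5 kg.

113.5 kg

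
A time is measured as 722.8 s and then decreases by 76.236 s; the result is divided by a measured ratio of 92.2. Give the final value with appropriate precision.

7.01 s

722.8 s − 76.236 s = 646.564 s; the difference is limited to 1 decimal place (4 s.f.).
Carrying full precision, 646.564 ÷ 92.2 = 7.01262472885… s; 92.2 has 3 s.f., so the result keeps min(4, 3) = 3 s.f.
Rounded to 3 significant figures: 7.01 s.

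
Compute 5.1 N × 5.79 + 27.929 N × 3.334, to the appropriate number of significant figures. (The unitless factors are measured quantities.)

123 N

5.1 × 5.79 = 29.529 → 3.0 × 10¹ N (2 s.f., last digit at the 10^0 place).
27.929 × 3.334 = 93.115286 → 93.12 N (4 s.f., last digit at the 10^-2 place).
Sum: 122.644286 N; keep the coarser place, 10^0.
Result: 123 N.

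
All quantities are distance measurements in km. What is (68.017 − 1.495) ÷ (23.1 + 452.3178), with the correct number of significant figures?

0.1399

68.017 − 1.495 = 66.522, limited to 3 d.p. → 5 s.f.; 23.1 + 452.3178 = 475.4178, limited to 1 d.p. → 4 s.f.
Carrying full precision, 66.522 ÷ 475.4178 = 0.139923242251…; keep min(5, 4) = 4 s.f.
Rounded to 4 significant figures: 0.1399.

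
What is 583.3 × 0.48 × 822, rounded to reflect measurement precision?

583.3 × 0.48 × 822 = 230146.848
Multiplication/division keeps the fewest significant figures: 583.3 → 4 s.f., 0.48 → 2 s.f., 822 → 3 s.f.; limit is 2.
Rounded to 2 significant figures: 2.3 × 10⁵.

2.3 × 10⁵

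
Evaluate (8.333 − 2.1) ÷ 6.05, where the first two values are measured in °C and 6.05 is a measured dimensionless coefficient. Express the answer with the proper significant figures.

8.333 °C − 2.1 °C = 6.233 °C; the difference is limited to 1 decimal place (2 s.f.).
Carrying full precision, 6.233 ÷ 6.05 = 1.03024793388… °C; 6.05 has 3 s.f., so the result keeps min(2, 3) = 2 s.f.
Rounded to 2 significant figures: 1.0 °C.

1.0 °C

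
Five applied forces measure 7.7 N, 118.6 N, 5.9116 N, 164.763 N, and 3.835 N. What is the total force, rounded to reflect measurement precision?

300.8 N

7.7 N + 118.6 N + 5.9116 N + 164.763 N + 3.835 N = 300.8096 N.
Addition/subtraction keeps the fewest decimal places: 7.7 → 1 decimal place, 118.6 → 1 decimal place, 5.9116 → 4 decimal places, 164.763 → 3 decimal places, 3.835 → 3 decimal places; limit is 1.
Rounded to 1 decimal place: 300.8 N.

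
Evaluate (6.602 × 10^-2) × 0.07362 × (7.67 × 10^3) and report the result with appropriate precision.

37.3

(6.602 × 10^-2) × 0.07362 × (7.67 × 10^3) = 37.279209708
Multiplication/division keeps the fewest significant figures: 6.602 × 10^-2 → 4 s.f., 0.07362 → 4 s.f., 7.67 × 10^3 → 3 s.f.; limit is 3.
Rounded to 3 significant figures: 37.3.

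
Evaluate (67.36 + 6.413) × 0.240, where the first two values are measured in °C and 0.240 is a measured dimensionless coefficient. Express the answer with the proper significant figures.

17.7 °C

67.36 °C + 6.413 °C = 73.773 °C; the sum is limited to 2 decimal places (4 s.f.).
Carrying full precision, 73.773 × 0.240 = 17.70552 °C; 0.240 has 3 s.f., so the result keeps min(4, 3) = 3 s.f.
Rounded to 3 significant figures: 17.7 °C.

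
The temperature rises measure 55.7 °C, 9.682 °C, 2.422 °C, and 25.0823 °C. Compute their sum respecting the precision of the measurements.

55.7 °C + 9.682 °C + 2.422 °C + 25.0823 °C = 92.8863 °C.
Addition/subtraction keeps the fewest decimal places: 55.7 → 1 decimal place, 9.682 → 3 decimal places, 2.422 → 3 decimal places, 25.0823 → 4 decimal places; limit is 1.
Rounded to 1 decimal place: 92.9 °C.

92.9 °C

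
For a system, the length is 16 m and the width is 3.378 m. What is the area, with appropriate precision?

54 m²

area = 16 m × 3.378 m = 54.048 m².
16 has 2 significant figures; 3.378 has 4.
Division/multiplication keeps the fewest: 2 significant figures.
Rounded: 54 m².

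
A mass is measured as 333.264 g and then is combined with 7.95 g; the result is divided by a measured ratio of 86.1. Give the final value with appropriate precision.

3.96 g

333.264 g + 7.95 g = 341.214 g; the sum is limited to 2 decimal places (5 s.f.).
Carrying full precision, 341.214 ÷ 86.1 = 3.96299651568… g; 86.1 has 3 s.f., so the result keeps min(5, 3) = 3 s.f.
Rounded to 3 significant figures: 3.96 g.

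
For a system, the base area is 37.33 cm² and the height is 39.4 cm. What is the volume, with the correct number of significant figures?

volume = 37.33 cm² × 39.4 cm = 1470.802 cm³.
37.33 has 4 significant figures; 39.4 has 3.
Division/multiplication keeps the fewest: 3 significant figures.
Rounded: 1.47 × 10^3 cm³.

1.47 × 10^3 cm³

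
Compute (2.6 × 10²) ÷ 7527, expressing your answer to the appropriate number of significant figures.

0.035

(2.6 × 10²) ÷ 7527 = 0.0345423143351…
Multiplication/division keeps the fewest significant figures: 2.6 × 10² → 2 s.f., 7527 → 4 s.f.; limit is 2.
Rounded to 2 significant figures: 0.035.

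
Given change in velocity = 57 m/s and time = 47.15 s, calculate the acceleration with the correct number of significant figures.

1.2 m/s²

acceleration = 57 m/s ÷ 47.15 s = 1.20890774125… m/s².
57 has 2 significant figures; 47.15 has 4.
Division/multiplication keeps the fewest: 2 significant figures.
Rounded: 1.2 m/s².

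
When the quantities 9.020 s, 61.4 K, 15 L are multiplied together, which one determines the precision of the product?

15 L

9.020 s → 4 s.f.; 61.4 K → 3 s.f.; 15 L → 2 s.f.
The fewest is 2 significant figures, from 15 L.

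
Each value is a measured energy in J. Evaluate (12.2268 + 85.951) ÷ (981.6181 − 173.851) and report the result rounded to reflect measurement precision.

0.12154

12.2268 + 85.951 = 98.1778, limited to 3 d.p. → 5 s.f.; 981.6181 − 173.851 = 807.7671, limited to 3 d.p. → 6 s.f.
Carrying full precision, 98.1778 ÷ 807.7671 = 0.121542211858…; keep min(5, 6) = 5 s.f.
Rounded to 5 significant figures: 0.12154.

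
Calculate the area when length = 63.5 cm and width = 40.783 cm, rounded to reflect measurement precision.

area = 63.5 cm × 40.783 cm = 2589.7205 cm².
63.5 has 3 significant figures; 40.783 has 5.
Division/multiplication keeps the fewest: 3 significant figures.
Rounded: 2.59 × 10³ cm².

2.59 × 10³ cm²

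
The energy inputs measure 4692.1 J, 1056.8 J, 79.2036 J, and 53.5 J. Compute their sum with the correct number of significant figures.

5881.6 J

4692.1 J + 1056.8 J + 79.2036 J + 53.5 J = 5881.6036 J.
Addition/subtraction keeps the fewest decimal places: 4692.1 → 1 decimal place, 1056.8 → 1 decimal place, 79.2036 → 4 decimal places, 53.5 → 1 decimal place; limit is 1.
Rounded to 1 decimal place: 5881.6 J.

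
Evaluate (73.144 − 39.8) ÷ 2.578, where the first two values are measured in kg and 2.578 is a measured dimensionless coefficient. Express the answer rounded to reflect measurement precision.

12.9 kg

73.144 kg − 39.8 kg = 33.344 kg; the difference is limited to 1 decimal place (3 s.f.).
Carrying full precision, 33.344 ÷ 2.578 = 12.9340574088… kg; 2.578 has 4 s.f., so the result keeps min(3, 4) = 3 s.f.
Rounded to 3 significant figures: 12.9 kg.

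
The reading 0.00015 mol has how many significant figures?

2

0.00015: leading zeros are not significant.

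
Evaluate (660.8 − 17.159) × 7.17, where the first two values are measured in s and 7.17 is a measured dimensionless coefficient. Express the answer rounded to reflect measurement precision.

4.61 × 10^3 s

660.8 s − 17.159 s = 643.641 s; the difference is limited to 1 decimal place (4 s.f.).
Carrying full precision, 643.641 × 7.17 = 4614.90597 s; 7.17 has 3 s.f., so the result keeps min(4, 3) = 3 s.f.
Rounded to 3 significant figures: 4.61 × 10^3 s.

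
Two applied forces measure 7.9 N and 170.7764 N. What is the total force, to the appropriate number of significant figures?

7.9 N + 170.7764 N = 178.6764 N.
Addition/subtraction keeps the fewest decimal places: 7.9 → 1 decimal place, 170.7764 → 4 decimal places; limit is 1.
Rounded to 1 decimal place: 1.787 × 10^2 N.

1.787 × 10^2 N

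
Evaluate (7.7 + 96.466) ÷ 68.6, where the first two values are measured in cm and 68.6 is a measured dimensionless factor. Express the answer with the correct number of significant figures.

1.52 cm

7.7 cm + 96.466 cm = 104.166 cm; the sum is limited to 1 decimal place (4 s.f.).
Carrying full precision, 104.166 ÷ 68.6 = 1.5184548105… cm; 68.6 has 3 s.f., so the result keeps min(4, 3) = 3 s.f.
Rounded to 3 significant figures: 1.52 cm.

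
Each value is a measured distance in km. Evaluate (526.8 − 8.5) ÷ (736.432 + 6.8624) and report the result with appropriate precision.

0.6973

526.8 − 8.5 = 518.3, limited to 1 d.p. → 4 s.f.; 736.432 + 6.8624 = 743.2944, limited to 3 d.p. → 6 s.f.
Carrying full precision, 518.3 ÷ 743.2944 = 0.697301096309…; keep min(4, 6) = 4 s.f.
Rounded to 4 significant figures: 0.6973.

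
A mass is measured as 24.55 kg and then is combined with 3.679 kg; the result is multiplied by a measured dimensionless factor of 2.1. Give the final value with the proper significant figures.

24.55 kg + 3.679 kg = 28.229 kg; the sum is limited to 2 decimal places (4 s.f.).
Carrying full precision, 28.229 × 2.1 = 59.2809 kg; 2.1 has 2 s.f., so the result keeps min(4, 2) = 2 s.f.
Rounded to 2 significant figures: 59 kg.

59 kg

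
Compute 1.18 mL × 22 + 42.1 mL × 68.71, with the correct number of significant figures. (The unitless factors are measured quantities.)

2.92 × 10³ mL

1.18 × 22 = 25.96 → 26 mL (2 s.f., last digit at the 10^0 place).
42.1 × 68.71 = 2892.691 → 2.89 × 10³ mL (3 s.f., last digit at the 10^1 place).
Sum: 2918.651 mL; keep the coarser place, 10^1.
Result: 2.92 × 10³ mL.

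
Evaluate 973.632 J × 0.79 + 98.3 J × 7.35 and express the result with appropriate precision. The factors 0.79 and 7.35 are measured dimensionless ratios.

1.49 × 10³ J

973.632 × 0.79 = 769.16928 → 7.7 × 10² J (2 s.f., last digit at the 10^1 place).
98.3 × 7.35 = 722.505 → 723 J (3 s.f., last digit at the 10^0 place).
Sum: 1491.67428 J; keep the coarser place, 10^1.
Result: 1.49 × 10³ J.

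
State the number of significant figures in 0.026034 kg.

5

0.026034: leading zeros are not significant; zeros between nonzero digits are significant.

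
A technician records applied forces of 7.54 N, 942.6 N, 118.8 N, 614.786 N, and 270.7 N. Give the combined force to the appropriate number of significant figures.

1954.4 N

7.54 N + 942.6 N + 118.8 N + 614.786 N + 270.7 N = 1954.426 N.
Addition/subtraction keeps the fewest decimal places: 7.54 → 2 decimal places, 942.6 → 1 decimal place, 118.8 → 1 decimal place, 614.786 → 3 decimal places, 270.7 → 1 decimal place; limit is 1.
Rounded to 1 decimal place: 1954.4 N.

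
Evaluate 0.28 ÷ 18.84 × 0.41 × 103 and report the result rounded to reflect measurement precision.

6.3 × 10⁻¹

0.28 ÷ 18.84 × 0.41 × 103 = 0.627622080679…
Multiplication/division keeps the fewest significant figures: 0.28 → 2 s.f., 18.84 → 4 s.f., 0.41 → 2 s.f., 103 → 3 s.f.; limit is 2.
Rounded to 2 significant figures: 6.3 × 10⁻¹.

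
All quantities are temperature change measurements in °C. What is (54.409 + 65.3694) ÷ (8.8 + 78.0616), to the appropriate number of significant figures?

54.409 + 65.3694 = 119.7784, limited to 3 d.p. → 6 s.f.; 8.8 + 78.0616 = 86.8616, limited to 1 d.p. → 3 s.f.
Carrying full precision, 119.7784 ÷ 86.8616 = 1.37895686932…; keep min(6, 3) = 3 s.f.
Rounded to 3 significant figures: 1.38.

1.38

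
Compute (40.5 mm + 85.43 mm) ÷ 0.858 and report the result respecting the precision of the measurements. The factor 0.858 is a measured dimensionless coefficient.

40.5 mm + 85.43 mm = 125.93 mm; the sum is limited to 1 decimal place (4 s.f.).
Carrying full precision, 125.93 ÷ 0.858 = 146.771561772… mm; 0.858 has 3 s.f., so the result keeps min(4, 3) = 3 s.f.
Rounded to 3 significant figures: 147 mm.

147 mm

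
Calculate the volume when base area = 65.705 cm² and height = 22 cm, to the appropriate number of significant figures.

volume = 65.705 cm² × 22 cm = 1445.51 cm³.
65.705 has 5 significant figures; 22 has 2.
Division/multiplication keeps the fewest: 2 significant figures.
Rounded: 1.4 × 10^3 cm³.

1.4 × 10^3 cm³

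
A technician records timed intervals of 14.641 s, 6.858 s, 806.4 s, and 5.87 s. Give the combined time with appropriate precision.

833.8 s

14.641 s + 6.858 s + 806.4 s + 5.87 s = 833.769 s.
Addition/subtraction keeps the fewest decimal places: 14.641 → 3 decimal places, 6.858 → 3 decimal places, 806.4 → 1 decimal place, 5.87 → 2 decimal places; limit is 1.
Rounded to 1 decimal place: 833.8 s.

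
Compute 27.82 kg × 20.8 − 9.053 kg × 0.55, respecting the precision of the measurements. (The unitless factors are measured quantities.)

27.82 × 20.8 = 578.656 → 579 kg (3 s.f., last digit at the 10^0 place).
9.053 × 0.55 = 4.97915 → 5.0 kg (2 s.f., last digit at the 10^-1 place).
Difference: 573.67685 kg; keep the coarser place, 10^0.
Result: 5.74 × 10² kg.

5.74 × 10² kg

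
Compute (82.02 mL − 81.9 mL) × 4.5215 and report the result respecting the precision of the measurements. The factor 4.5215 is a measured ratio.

82.02 mL − 81.9 mL = 0.12 mL; the difference is limited to 1 decimal place (1 s.f.).
Carrying full precision, 0.12 × 4.5215 = 0.54258 mL; 4.5215 has 5 s.f., so the result keeps min(1, 5) = 1 s.f.
Rounded to 1 significant figure: 0.5 mL.

0.5 mL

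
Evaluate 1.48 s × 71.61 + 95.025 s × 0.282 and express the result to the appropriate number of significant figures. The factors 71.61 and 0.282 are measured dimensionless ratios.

133 s

1.48 × 71.61 = 105.9828 → 106 s (3 s.f., last digit at the 10^0 place).
95.025 × 0.282 = 26.79705 → 26.8 s (3 s.f., last digit at the 10^-1 place).
Sum: 132.77985 s; keep the coarser place, 10^0.
Result: 133 s.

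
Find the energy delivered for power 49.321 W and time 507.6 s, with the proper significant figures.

energy delivered = 49.321 W × 507.6 s = 25035.3396 J.
49.321 has 5 significant figures; 507.6 has 4.
Division/multiplication keeps the fewest: 4 significant figures.
Rounded: 2.504 × 10⁴ J.

2.504 × 10⁴ J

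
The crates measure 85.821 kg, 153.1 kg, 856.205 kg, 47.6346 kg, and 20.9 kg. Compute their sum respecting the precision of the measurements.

85.821 kg + 153.1 kg + 856.205 kg + 47.6346 kg + 20.9 kg = 1163.6606 kg.
Addition/subtraction keeps the fewest decimal places: 85.821 → 3 decimal places, 153.1 → 1 decimal place, 856.205 → 3 decimal places, 47.6346 → 4 decimal places, 20.9 → 1 decimal place; limit is 1.
Rounded to 1 decimal place: 1163.7 kg.

1163.7 kg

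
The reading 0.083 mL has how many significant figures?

2

0.083: leading zeros are not significant.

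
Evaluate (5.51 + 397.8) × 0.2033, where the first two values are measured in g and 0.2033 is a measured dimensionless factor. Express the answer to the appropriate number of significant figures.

5.51 g + 397.8 g = 403.31 g; the sum is limited to 1 decimal place (4 s.f.).
Carrying full precision, 403.31 × 0.2033 = 81.992923 g; 0.2033 has 4 s.f., so the result keeps min(4, 4) = 4 s.f.
Rounded to 4 significant figures: 81.99 g.

81.99 g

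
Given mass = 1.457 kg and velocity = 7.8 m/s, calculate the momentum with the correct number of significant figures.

momentum = 1.457 kg × 7.8 m/s = 11.3646 kg·m/s.
1.457 has 4 significant figures; 7.8 has 2.
Division/multiplication keeps the fewest: 2 significant figures.
Rounded: 11 kg·m/s.

11 kg·m/s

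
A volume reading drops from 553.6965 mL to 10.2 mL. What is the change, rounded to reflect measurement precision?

553.6965 mL − 10.2 mL = 543.4965 mL.
Addition/subtraction keeps the fewest decimal places: 553.6965 → 4 decimal places, 10.2 → 1 decimal place; limit is 1.
Rounded to 1 decimal place: 543.5 mL.

543.5 mL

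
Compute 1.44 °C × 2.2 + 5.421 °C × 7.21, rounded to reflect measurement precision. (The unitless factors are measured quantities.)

42.3 °C

1.44 × 2.2 = 3.168 → 3.2 °C (2 s.f., last digit at the 10^-1 place).
5.421 × 7.21 = 39.08541 → 39.1 °C (3 s.f., last digit at the 10^-1 place).
Sum: 42.25341 °C; keep the coarser place, 10^-1.
Result: 42.3 °C.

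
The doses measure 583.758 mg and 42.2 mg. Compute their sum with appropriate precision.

626.0 mg

583.758 mg + 42.2 mg = 625.958 mg.
Addition/subtraction keeps the fewest decimal places: 583.758 → 3 decimal places, 42.2 → 1 decimal place; limit is 1.
Rounded to 1 decimal place: 626.0 mg.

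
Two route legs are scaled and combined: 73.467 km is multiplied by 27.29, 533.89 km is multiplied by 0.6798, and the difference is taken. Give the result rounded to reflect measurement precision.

73.467 × 27.29 = 2004.91443 → 2005 km (4 s.f., last digit at the 10^0 place).
533.89 × 0.6798 = 362.938422 → 362.9 km (4 s.f., last digit at the 10^-1 place).
Difference: 1641.976008 km; keep the coarser place, 10^0.
Result: 1642 km.

1642 km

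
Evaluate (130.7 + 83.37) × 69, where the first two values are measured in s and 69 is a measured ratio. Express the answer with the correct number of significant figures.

1.5 × 10⁴ s

130.7 s + 83.37 s = 214.07 s; the sum is limited to 1 decimal place (4 s.f.).
Carrying full precision, 214.07 × 69 = 14770.83 s; 69 has 2 s.f., so the result keeps min(4, 2) = 2 s.f.
Rounded to 2 significant figures: 1.5 × 10⁴ s.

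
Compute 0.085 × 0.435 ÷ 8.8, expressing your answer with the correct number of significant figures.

0.0042

0.085 × 0.435 ÷ 8.8 = 0.00420170454545…
Multiplication/division keeps the fewest significant figures: 0.085 → 2 s.f., 0.435 → 3 s.f., 8.8 → 2 s.f.; limit is 2.
Rounded to 2 significant figures: 0.0042.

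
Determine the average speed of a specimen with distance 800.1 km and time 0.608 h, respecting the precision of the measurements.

average speed = 800.1 km ÷ 0.608 h = 1315.95394737… km/h.
800.1 has 4 significant figures; 0.608 has 3.
Division/multiplication keeps the fewest: 3 significant figures.
Rounded: 1.32 × 10^3 km/h.

1.32 × 10^3 km/h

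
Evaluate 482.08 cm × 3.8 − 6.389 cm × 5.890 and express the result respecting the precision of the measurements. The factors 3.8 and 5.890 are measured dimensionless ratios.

482.08 × 3.8 = 1831.904 → 1.8 × 10³ cm (2 s.f., last digit at the 10^2 place).
6.389 × 5.890 = 37.63121 → 37.63 cm (4 s.f., last digit at the 10^-2 place).
Difference: 1794.27279 cm; keep the coarser place, 10^2.
Result: 1.8 × 10³ cm.

1.8 × 10³ cm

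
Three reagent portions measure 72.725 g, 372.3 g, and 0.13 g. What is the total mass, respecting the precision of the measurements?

72.725 g + 372.3 g + 0.13 g = 445.155 g.
Addition/subtraction keeps the fewest decimal places: 72.725 → 3 decimal places, 372.3 → 1 decimal place, 0.13 → 2 decimal places; limit is 1.
Rounded to 1 decimal place: 445.2 g.

445.2 g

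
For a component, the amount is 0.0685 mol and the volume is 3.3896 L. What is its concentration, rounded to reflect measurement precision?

0.0202 mol/L

concentration = 0.0685 mol ÷ 3.3896 L = 0.0202088742034… mol/L.
0.0685 has 3 significant figures; 3.3896 has 5.
Division/multiplication keeps the fewest: 3 significant figures.
Rounded: 0.0202 mol/L.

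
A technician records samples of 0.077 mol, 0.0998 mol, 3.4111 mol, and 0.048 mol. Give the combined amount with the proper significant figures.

0.077 mol + 0.0998 mol + 3.4111 mol + 0.048 mol = 3.6359 mol.
Addition/subtraction keeps the fewest decimal places: 0.077 → 3 decimal places, 0.0998 → 4 decimal places, 3.4111 → 4 decimal places, 0.048 → 3 decimal places; limit is 3.
Rounded to 3 decimal places: 3.636 mol.

3.636 mol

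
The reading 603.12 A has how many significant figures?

5

603.12: zeros between nonzero digits are significant.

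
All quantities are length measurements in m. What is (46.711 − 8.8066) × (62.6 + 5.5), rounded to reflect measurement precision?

46.711 − 8.8066 = 37.9044, limited to 3 d.p. → 5 s.f.; 62.6 + 5.5 = 68.1, limited to 1 d.p. → 3 s.f.
Carrying full precision, 37.9044 × 68.1 = 2581.28964; keep min(5, 3) = 3 s.f.
Rounded to 3 significant figures: 2.58 × 10^3 m².

2.58 × 10^3 m²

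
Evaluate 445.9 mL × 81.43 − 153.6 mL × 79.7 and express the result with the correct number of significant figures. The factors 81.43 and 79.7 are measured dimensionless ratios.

2.41 × 10⁴ mL

445.9 × 81.43 = 36309.637 → 3.631 × 10⁴ mL (4 s.f., last digit at the 10^1 place).
153.6 × 79.7 = 12241.92 → 1.22 × 10⁴ mL (3 s.f., last digit at the 10^2 place).
Difference: 24067.717 mL; keep the coarser place, 10^2.
Result: 2.41 × 10⁴ mL.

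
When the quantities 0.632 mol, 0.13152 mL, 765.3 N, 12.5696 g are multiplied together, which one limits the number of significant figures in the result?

0.632 mol

0.632 mol → 3 s.f.; 0.13152 mL → 5 s.f.; 765.3 N → 4 s.f.; 12.5696 g → 6 s.f.
The fewest is 3 significant figures, from 0.632 mol.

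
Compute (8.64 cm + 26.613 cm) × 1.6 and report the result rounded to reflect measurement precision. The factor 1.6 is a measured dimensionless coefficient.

56 cm

8.64 cm + 26.613 cm = 35.253 cm; the sum is limited to 2 decimal places (4 s.f.).
Carrying full precision, 35.253 × 1.6 = 56.4048 cm; 1.6 has 2 s.f., so the result keeps min(4, 2) = 2 s.f.
Rounded to 2 significant figures: 56 cm.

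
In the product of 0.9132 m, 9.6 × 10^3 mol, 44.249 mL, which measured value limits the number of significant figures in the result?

9.6 × 10^3 mol

0.9132 m → 4 s.f.; 9.6 × 10^3 mol → 2 s.f.; 44.249 mL → 5 s.f.
The fewest is 2 significant figures, from 9.6 × 10^3 mol.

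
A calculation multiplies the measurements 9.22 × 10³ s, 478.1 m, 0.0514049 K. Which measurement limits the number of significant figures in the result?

9.22 × 10³ s

9.22 × 10³ s → 3 s.f.; 478.1 m → 4 s.f.; 0.0514049 K → 6 s.f.
The fewest is 3 significant figures, from 9.22 × 10³ s.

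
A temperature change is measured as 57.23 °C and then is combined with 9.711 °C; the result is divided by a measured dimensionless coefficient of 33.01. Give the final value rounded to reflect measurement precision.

2.028 °C

57.23 °C + 9.711 °C = 66.941 °C; the sum is limited to 2 decimal places (4 s.f.).
Carrying full precision, 66.941 ÷ 33.01 = 2.02790063617… °C; 33.01 has 4 s.f., so the result keeps min(4, 4) = 4 s.f.
Rounded to 4 significant figures: 2.028 °C.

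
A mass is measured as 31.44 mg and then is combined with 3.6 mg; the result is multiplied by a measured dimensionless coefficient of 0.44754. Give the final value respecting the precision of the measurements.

31.44 mg + 3.6 mg = 35.04 mg; the sum is limited to 1 decimal place (3 s.f.).
Carrying full precision, 35.04 × 0.44754 = 15.6818016 mg; 0.44754 has 5 s.f., so the result keeps min(3, 5) = 3 s.f.
Rounded to 3 significant figures: 15.7 mg.

15.7 mg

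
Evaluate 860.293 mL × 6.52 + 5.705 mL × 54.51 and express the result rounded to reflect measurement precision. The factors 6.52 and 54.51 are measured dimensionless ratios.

5.92 × 10^3 mL

860.293 × 6.52 = 5609.11036 → 5.61 × 10^3 mL (3 s.f., last digit at the 10^1 place).
5.705 × 54.51 = 310.97955 → 311.0 mL (4 s.f., last digit at the 10^-1 place).
Sum: 5920.08991 mL; keep the coarser place, 10^1.
Result: 5.92 × 10^3 mL.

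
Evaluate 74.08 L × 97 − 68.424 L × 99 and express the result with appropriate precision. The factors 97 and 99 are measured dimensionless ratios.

4 × 10^2 L

74.08 × 97 = 7185.76 → 7.2 × 10^3 L (2 s.f., last digit at the 10^2 place).
68.424 × 99 = 6773.976 → 6.8 × 10^3 L (2 s.f., last digit at the 10^2 place).
Difference: 411.784 L; keep the coarser place, 10^2.
Result: 4 × 10^2 L.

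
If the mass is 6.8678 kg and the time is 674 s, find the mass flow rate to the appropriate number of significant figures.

0.0102 kg/s

mass flow rate = 6.8678 kg ÷ 674 s = 0.0101896142433… kg/s.
6.8678 has 5 significant figures; 674 has 3.
Division/multiplication keeps the fewest: 3 significant figures.
Rounded: 0.0102 kg/s.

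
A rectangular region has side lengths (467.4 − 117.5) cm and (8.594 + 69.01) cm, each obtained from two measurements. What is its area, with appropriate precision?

467.4 − 117.5 = 349.9, limited to 1 d.p. → 4 s.f.; 8.594 + 69.01 = 77.604, limited to 2 d.p. → 4 s.f.
Carrying full precision, 349.9 × 77.604 = 27153.6396; keep min(4, 4) = 4 s.f.
Rounded to 4 significant figures: 2.715 × 10^4 cm².

2.715 × 10^4 cm²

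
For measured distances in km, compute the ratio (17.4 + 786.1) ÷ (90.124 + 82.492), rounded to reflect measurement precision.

17.4 + 786.1 = 803.5, limited to 1 d.p. → 4 s.f.; 90.124 + 82.492 = 172.616, limited to 3 d.p. → 6 s.f.
Carrying full precision, 803.5 ÷ 172.616 = 4.65484080271…; keep min(4, 6) = 4 s.f.
Rounded to 4 significant figures: 4.655.

4.655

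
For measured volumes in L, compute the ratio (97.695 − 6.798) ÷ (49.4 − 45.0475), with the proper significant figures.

97.695 − 6.798 = 90.897, limited to 3 d.p. → 5 s.f.; 49.4 − 45.0475 = 4.3525, limited to 1 d.p. → 2 s.f.
Carrying full precision, 90.897 ÷ 4.3525 = 20.8838598507…; keep min(5, 2) = 2 s.f.
Rounded to 2 significant figures: 21.

21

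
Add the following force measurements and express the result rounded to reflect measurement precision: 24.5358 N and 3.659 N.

24.5358 N + 3.659 N = 28.1948 N.
Addition/subtraction keeps the fewest decimal places: 24.5358 → 4 decimal places, 3.659 → 3 decimal places; limit is 3.
Rounded to 3 decimal places: 28.195 N.

28.195 N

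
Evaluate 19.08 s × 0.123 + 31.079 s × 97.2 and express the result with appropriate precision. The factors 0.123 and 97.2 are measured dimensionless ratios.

3.02 × 10^3 s

19.08 × 0.123 = 2.34684 → 2.35 s (3 s.f., last digit at the 10^-2 place).
31.079 × 97.2 = 3020.8788 → 3.02 × 10^3 s (3 s.f., last digit at the 10^1 place).
Sum: 3023.22564 s; keep the coarser place, 10^1.
Result: 3.02 × 10^3 s.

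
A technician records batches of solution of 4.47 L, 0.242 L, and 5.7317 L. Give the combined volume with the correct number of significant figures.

4.47 L + 0.242 L + 5.7317 L = 10.4437 L.
Addition/subtraction keeps the fewest decimal places: 4.47 → 2 decimal places, 0.242 → 3 decimal places, 5.7317 → 4 decimal places; limit is 2.
Rounded to 2 decimal places: 10.44 L.

10.44 L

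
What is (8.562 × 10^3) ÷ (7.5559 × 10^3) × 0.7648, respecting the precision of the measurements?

0.8666

(8.562 × 10^3) ÷ (7.5559 × 10^3) × 0.7648 = 0.866636350402…
Multiplication/division keeps the fewest significant figures: 8.562 × 10^3 → 4 s.f., 7.5559 × 10^3 → 5 s.f., 0.7648 → 4 s.f.; limit is 4.
Rounded to 4 significant figures: 0.8666.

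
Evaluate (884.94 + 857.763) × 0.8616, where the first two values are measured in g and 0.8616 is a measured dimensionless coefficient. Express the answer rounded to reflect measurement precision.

1.502 × 10³ g

884.94 g + 857.763 g = 1742.703 g; the sum is limited to 2 decimal places (6 s.f.).
Carrying full precision, 1742.703 × 0.8616 = 1501.5129048 g; 0.8616 has 4 s.f., so the result keeps min(6, 4) = 4 s.f.
Rounded to 4 significant figures: 1.502 × 10³ g.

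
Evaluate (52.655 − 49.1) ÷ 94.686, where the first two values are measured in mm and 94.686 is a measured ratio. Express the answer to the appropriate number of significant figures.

52.655 mm − 49.1 mm = 3.555 mm; the difference is limited to 1 decimal place (2 s.f.).
Carrying full precision, 3.555 ÷ 94.686 = 0.0375451492301… mm; 94.686 has 5 s.f., so the result keeps min(2, 5) = 2 s.f.
Rounded to 2 significant figures: 0.038 mm.

0.038 mm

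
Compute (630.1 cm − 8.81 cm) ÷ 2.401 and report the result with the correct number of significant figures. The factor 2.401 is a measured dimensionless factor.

630.1 cm − 8.81 cm = 621.29 cm; the difference is limited to 1 decimal place (4 s.f.).
Carrying full precision, 621.29 ÷ 2.401 = 258.76301541… cm; 2.401 has 4 s.f., so the result keeps min(4, 4) = 4 s.f.
Rounded to 4 significant figures: 258.8 cm.

258.8 cm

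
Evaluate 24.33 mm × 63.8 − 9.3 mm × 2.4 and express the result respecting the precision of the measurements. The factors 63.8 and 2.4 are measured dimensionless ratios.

24.33 × 63.8 = 1552.254 → 1.55 × 10^3 mm (3 s.f., last digit at the 10^1 place).
9.3 × 2.4 = 22.32 → 22 mm (2 s.f., last digit at the 10^0 place).
Difference: 1529.934 mm; keep the coarser place, 10^1.
Result: 1.53 × 10^3 mm.

1.53 × 10^3 mm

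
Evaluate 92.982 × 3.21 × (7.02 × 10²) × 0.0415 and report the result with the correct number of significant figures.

8.70 × 10³

92.982 × 3.21 × (7.02 × 10²) × 0.0415 = 8695.39118526
Multiplication/division keeps the fewest significant figures: 92.982 → 5 s.f., 3.21 → 3 s.f., 7.02 × 10² → 3 s.f., 0.0415 → 3 s.f.; limit is 3.
Rounded to 3 significant figures: 8.70 × 10³.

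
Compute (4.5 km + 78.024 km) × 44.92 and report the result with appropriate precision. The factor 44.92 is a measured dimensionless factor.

3.71 × 10^3 km

4.5 km + 78.024 km = 82.524 km; the sum is limited to 1 decimal place (3 s.f.).
Carrying full precision, 82.524 × 44.92 = 3706.97808 km; 44.92 has 4 s.f., so the result keeps min(3, 4) = 3 s.f.
Rounded to 3 significant figures: 3.71 × 10^3 km.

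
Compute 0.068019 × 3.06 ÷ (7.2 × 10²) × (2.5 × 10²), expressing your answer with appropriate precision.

7.2 × 10⁻²

0.068019 × 3.06 ÷ (7.2 × 10²) × (2.5 × 10²) = 0.0722701875
Multiplication/division keeps the fewest significant figures: 0.068019 → 5 s.f., 3.06 → 3 s.f., 7.2 × 10² → 2 s.f., 2.5 × 10² → 2 s.f.; limit is 2.
Rounded to 2 significant figures: 7.2 × 10⁻².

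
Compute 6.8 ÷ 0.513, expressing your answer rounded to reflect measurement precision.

6.8 ÷ 0.513 = 13.2553606238…
Multiplication/division keeps the fewest significant figures: 6.8 → 2 s.f., 0.513 → 3 s.f.; limit is 2.
Rounded to 2 significant figures: 13.

13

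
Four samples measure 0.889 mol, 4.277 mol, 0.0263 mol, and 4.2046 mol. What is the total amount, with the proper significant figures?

0.889 mol + 4.277 mol + 0.0263 mol + 4.2046 mol = 9.3969 mol.
Addition/subtraction keeps the fewest decimal places: 0.889 → 3 decimal places, 4.277 → 3 decimal places, 0.0263 → 4 decimal places, 4.2046 → 4 decimal places; limit is 3.
Rounded to 3 decimal places: 9.397 mol.

9.397 mol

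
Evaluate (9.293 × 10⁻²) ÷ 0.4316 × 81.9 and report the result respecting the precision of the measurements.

17.6

(9.293 × 10⁻²) ÷ 0.4316 × 81.9 = 17.6343072289…
Multiplication/division keeps the fewest significant figures: 9.293 × 10⁻² → 4 s.f., 0.4316 → 4 s.f., 81.9 → 3 s.f.; limit is 3.
Rounded to 3 significant figures: 17.6.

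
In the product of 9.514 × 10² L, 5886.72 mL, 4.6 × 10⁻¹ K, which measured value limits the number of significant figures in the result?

4.6 × 10⁻¹ K

9.514 × 10² L → 4 s.f.; 5886.72 mL → 6 s.f.; 4.6 × 10⁻¹ K → 2 s.f.
The fewest is 2 significant figures, from 4.6 × 10⁻¹ K.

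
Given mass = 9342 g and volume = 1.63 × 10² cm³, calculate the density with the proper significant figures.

57.3 g/cm³

density = 9342 g ÷ 1.63 × 10² cm³ = 57.3128834356… g/cm³.
9342 has 4 significant figures; 1.63 × 10² has 3.
Division/multiplication keeps the fewest: 3 significant figures.
Rounded: 57.3 g/cm³.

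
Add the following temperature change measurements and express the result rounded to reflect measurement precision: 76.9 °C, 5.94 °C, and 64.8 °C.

76.9 °C + 5.94 °C + 64.8 °C = 147.64 °C.
Addition/subtraction keeps the fewest decimal places: 76.9 → 1 decimal place, 5.94 → 2 decimal places, 64.8 → 1 decimal place; limit is 1.
Rounded to 1 decimal place: 147.6 °C.

147.6 °C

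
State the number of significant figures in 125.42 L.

125.42: every digit is nonzero and significant.

5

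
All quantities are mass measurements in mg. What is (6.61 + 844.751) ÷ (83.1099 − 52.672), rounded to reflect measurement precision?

27.970

6.61 + 844.751 = 851.361, limited to 2 d.p. → 5 s.f.; 83.1099 − 52.672 = 30.4379, limited to 3 d.p. → 5 s.f.
Carrying full precision, 851.361 ÷ 30.4379 = 27.9704250293…; keep min(5, 5) = 5 s.f.
Rounded to 5 significant figures: 27.970.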